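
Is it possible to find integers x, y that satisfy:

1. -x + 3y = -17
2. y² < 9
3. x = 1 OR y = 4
No

The full constraint system is jointly infeasible over the integers. Each constraint and what it forces:

  - -x + 3y = -17: is a linear equation tying the variables together
  - y² < 9: restricts y to |y| ≤ 2
  - x = 1 OR y = 4: forces a choice: either x = 1 or y = 4

Split on the disjunction (x = 1 OR y = 4):
  • If x = 1: with x = 1, every remaining term of the linear equation is divisible by 3, so the left side is ≡ 0 (mod 3); but the right side -16 ≡ 2 (mod 3). No integers can satisfy it.
  • If y = 4: this contradicts y² < 9, which requires |y| ≤ 2.
Both branches are infeasible, so the system has no integer solution.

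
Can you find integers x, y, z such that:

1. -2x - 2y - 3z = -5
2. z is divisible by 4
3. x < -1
No

A contradictory subset is {-2x - 2y - 3z = -5, z is divisible by 4}. No integer assignment can satisfy these jointly:

  - -2x - 2y - 3z = -5: is a linear equation tying the variables together
  - z is divisible by 4: restricts z to multiples of 4

Modular obstruction: writing z = 4z', every remaining term of the linear equation is divisible by 2, so the left side is ≡ 0 (mod 2); but the right side -5 ≡ 1 (mod 2). No integers can satisfy it.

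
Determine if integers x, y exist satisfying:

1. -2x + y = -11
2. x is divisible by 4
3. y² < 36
Yes

Take x = 8, y = 5. Substituting into each constraint:
  (1) -2(8) + 5 = -11 ✓
  (2) 8 = 4 × 2, remainder 0 ✓
  (3) y² = (5)² = 25, and 25 < 36 ✓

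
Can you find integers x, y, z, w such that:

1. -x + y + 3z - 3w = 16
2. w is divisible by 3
Yes

Take x = 0, y = 1, z = 5, w = 0. Substituting into each constraint:
  (1) 0 + 1 + 3(5) - 3(0) = 16 ✓
  (2) 0 = 3 × 0, remainder 0 ✓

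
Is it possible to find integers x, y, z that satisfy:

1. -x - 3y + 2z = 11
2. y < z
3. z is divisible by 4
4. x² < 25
Yes

Take x = 4, y = -13, z = -12. Substituting into each constraint:
  (1) (-4) - 3(-13) + 2(-12) = 11 ✓
  (2) -13 < -12 ✓
  (3) -12 = 4 × -3, remainder 0 ✓
  (4) x² = (4)² = 16, and 16 < 25 ✓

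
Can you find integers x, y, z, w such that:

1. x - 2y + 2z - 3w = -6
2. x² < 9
Yes

Take x = 0, y = 3, z = 0, w = 0. Substituting into each constraint:
  (1) 0 - 2(3) + 2(0) - 3(0) = -6 ✓
  (2) x² = (0)² = 0, and 0 < 9 ✓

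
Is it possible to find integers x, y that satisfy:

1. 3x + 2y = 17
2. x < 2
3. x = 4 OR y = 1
No

The full constraint system is jointly infeasible over the integers. Each constraint and what it forces:

  - 3x + 2y = 17: is a linear equation tying the variables together
  - x < 2: bounds one variable relative to a constant
  - x = 4 OR y = 1: forces a choice: either x = 4 or y = 1

Split on the disjunction (x = 4 OR y = 1):
  • If x = 4: this contradicts the bound x ≤ 1.
  • If y = 1: the equation forces x = 5, which contradicts the bound x ≤ 1.
Both branches are infeasible, so the system has no integer solution.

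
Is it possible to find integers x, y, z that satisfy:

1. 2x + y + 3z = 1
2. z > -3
Yes

Take x = 0, y = 1, z = 0. Substituting into each constraint:
  (1) 2(0) + 1 + 3(0) = 1 ✓
  (2) 0 > -3 ✓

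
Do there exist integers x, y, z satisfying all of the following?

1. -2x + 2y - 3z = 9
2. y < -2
Yes

Take x = -9, y = -3, z = 1. Substituting into each constraint:
  (1) -2(-9) + 2(-3) - 3(1) = 9 ✓
  (2) -3 < -2 ✓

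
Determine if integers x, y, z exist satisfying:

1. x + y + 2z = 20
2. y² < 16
Yes

Take x = 20, y = 0, z = 0. Substituting into each constraint:
  (1) 20 + 0 + 2(0) = 20 ✓
  (2) y² = (0)² = 0, and 0 < 16 ✓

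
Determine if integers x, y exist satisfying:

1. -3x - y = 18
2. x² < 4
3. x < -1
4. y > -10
No

A contradictory subset is {x² < 4, x < -1}. No integer assignment can satisfy these jointly:

  - x² < 4: restricts x to |x| ≤ 1
  - x < -1: bounds one variable relative to a constant

Direct contradiction: the bounds on x require x ≥ -1 and x ≤ -2 simultaneously, which is empty.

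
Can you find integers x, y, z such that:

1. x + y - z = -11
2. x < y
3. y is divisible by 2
Yes

Take x = -1, y = 0, z = 10. Substituting into each constraint:
  (1) (-1) + 0 + (-10) = -11 ✓
  (2) -1 < 0 ✓
  (3) 0 = 2 × 0, remainder 0 ✓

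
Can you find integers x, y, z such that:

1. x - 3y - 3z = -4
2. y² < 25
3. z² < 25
Yes

Take x = 2, y = 2, z = 0. Substituting into each constraint:
  (1) 2 - 3(2) - 3(0) = -4 ✓
  (2) y² = (2)² = 4, and 4 < 25 ✓
  (3) z² = (0)² = 0, and 0 < 25 ✓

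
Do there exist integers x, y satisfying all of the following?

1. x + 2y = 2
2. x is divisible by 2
Yes

Take x = 0, y = 1. Substituting into each constraint:
  (1) 0 + 2(1) = 2 ✓
  (2) 0 = 2 × 0, remainder 0 ✓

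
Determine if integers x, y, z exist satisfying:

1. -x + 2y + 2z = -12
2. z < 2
Yes

Take x = 0, y = 0, z = -6. Substituting into each constraint:
  (1) 0 + 2(0) + 2(-6) = -12 ✓
  (2) -6 < 2 ✓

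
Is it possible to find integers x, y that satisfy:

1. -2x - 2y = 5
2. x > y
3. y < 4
No

Even the single constraint (-2x - 2y = 5) is infeasible over the integers.

  - -2x - 2y = 5: every term on the left is divisible by 2, so the LHS ≡ 0 (mod 2), but the RHS 5 is not — no integer solution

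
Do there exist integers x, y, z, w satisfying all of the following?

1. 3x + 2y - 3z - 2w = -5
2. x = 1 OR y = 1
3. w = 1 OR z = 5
Yes

Take x = 1, y = 0, z = 2, w = 1. Substituting into each constraint:
  (1) 3(1) + 2(0) - 3(2) - 2(1) = -5 ✓
  (2) x = 1, target 1 ✓ (first branch holds)
  (3) w = 1, target 1 ✓ (first branch holds)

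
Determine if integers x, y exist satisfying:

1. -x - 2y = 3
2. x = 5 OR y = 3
Yes

Take x = -9, y = 3. Substituting into each constraint:
  (1) 9 - 2(3) = 3 ✓
  (2) y = 3, target 3 ✓ (second branch holds)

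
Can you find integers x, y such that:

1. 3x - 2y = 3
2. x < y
Yes

Take x = 5, y = 6. Substituting into each constraint:
  (1) 3(5) - 2(6) = 3 ✓
  (2) 5 < 6 ✓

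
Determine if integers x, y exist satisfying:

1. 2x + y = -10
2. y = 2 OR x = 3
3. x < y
Yes

Take x = -6, y = 2. Substituting into each constraint:
  (1) 2(-6) + 2 = -10 ✓
  (2) y = 2, target 2 ✓ (first branch holds)
  (3) -6 < 2 ✓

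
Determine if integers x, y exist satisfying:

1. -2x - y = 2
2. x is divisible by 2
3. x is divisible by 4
Yes

Take x = 0, y = -2. Substituting into each constraint:
  (1) -2(0) + 2 = 2 ✓
  (2) 0 = 2 × 0, remainder 0 ✓
  (3) 0 = 4 × 0, remainder 0 ✓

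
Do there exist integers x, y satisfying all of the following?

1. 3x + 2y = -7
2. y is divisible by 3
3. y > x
No

A contradictory subset is {3x + 2y = -7, y is divisible by 3}. No integer assignment can satisfy these jointly:

  - 3x + 2y = -7: is a linear equation tying the variables together
  - y is divisible by 3: restricts y to multiples of 3

Modular obstruction: writing y = 3y', every remaining term of the linear equation is divisible by 3, so the left side is ≡ 0 (mod 3); but the right side -7 ≡ 2 (mod 3). No integers can satisfy it.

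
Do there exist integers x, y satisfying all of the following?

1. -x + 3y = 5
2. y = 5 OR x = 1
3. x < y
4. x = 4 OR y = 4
No

A contradictory subset is {-x + 3y = 5, x < y, x = 4 OR y = 4}. No integer assignment can satisfy these jointly:

  - -x + 3y = 5: is a linear equation tying the variables together
  - x < y: bounds one variable relative to another variable
  - x = 4 OR y = 4: forces a choice: either x = 4 or y = 4

Split on the disjunction (x = 4 OR y = 4):
  • If x = 4: the equation forces y = 3, giving (x, y) = (4, 3), which violates y > x.
  • If y = 4: the equation forces x = 7, giving (y, x) = (4, 7), which violates y > x.
Both branches are infeasible, so the system has no integer solution.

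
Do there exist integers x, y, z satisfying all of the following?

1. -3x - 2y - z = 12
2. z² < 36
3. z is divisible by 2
Yes

Take x = 0, y = -6, z = 0. Substituting into each constraint:
  (1) -3(0) - 2(-6) + 0 = 12 ✓
  (2) z² = (0)² = 0, and 0 < 36 ✓
  (3) 0 = 2 × 0, remainder 0 ✓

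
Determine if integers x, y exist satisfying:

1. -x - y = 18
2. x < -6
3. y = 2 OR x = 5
Yes

Take x = -20, y = 2. Substituting into each constraint:
  (1) 20 + (-2) = 18 ✓
  (2) -20 < -6 ✓
  (3) y = 2, target 2 ✓ (first branch holds)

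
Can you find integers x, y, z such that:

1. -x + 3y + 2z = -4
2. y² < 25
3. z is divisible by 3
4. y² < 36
Yes

Take x = 4, y = 0, z = 0. Substituting into each constraint:
  (1) (-4) + 3(0) + 2(0) = -4 ✓
  (2) y² = (0)² = 0, and 0 < 25 ✓
  (3) 0 = 3 × 0, remainder 0 ✓
  (4) y² = (0)² = 0, and 0 < 36 ✓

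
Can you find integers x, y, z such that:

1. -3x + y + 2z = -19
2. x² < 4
Yes

Take x = 0, y = -19, z = 0. Substituting into each constraint:
  (1) -3(0) + (-19) + 2(0) = -19 ✓
  (2) x² = (0)² = 0, and 0 < 4 ✓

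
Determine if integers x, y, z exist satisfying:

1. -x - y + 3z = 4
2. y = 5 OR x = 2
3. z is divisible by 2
Yes

Take x = 2, y = -6, z = 0. Substituting into each constraint:
  (1) (-2) + 6 + 3(0) = 4 ✓
  (2) x = 2, target 2 ✓ (second branch holds)
  (3) 0 = 2 × 0, remainder 0 ✓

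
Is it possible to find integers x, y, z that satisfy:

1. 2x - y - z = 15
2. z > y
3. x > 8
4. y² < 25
Yes

Take x = 9, y = 1, z = 2. Substituting into each constraint:
  (1) 2(9) + (-1) + (-2) = 15 ✓
  (2) 2 > 1 ✓
  (3) 9 > 8 ✓
  (4) y² = (1)² = 1, and 1 < 25 ✓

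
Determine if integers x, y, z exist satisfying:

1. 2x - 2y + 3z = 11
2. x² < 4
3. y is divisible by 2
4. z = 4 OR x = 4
No

A contradictory subset is {2x - 2y + 3z = 11, x² < 4, z = 4 OR x = 4}. No integer assignment can satisfy these jointly:

  - 2x - 2y + 3z = 11: is a linear equation tying the variables together
  - x² < 4: restricts x to |x| ≤ 1
  - z = 4 OR x = 4: forces a choice: either z = 4 or x = 4

Split on the disjunction (z = 4 OR x = 4):
  • If z = 4: with z = 4, every remaining term of the linear equation is divisible by 2, so the left side is ≡ 0 (mod 2); but the right side -1 ≡ 1 (mod 2). No integers can satisfy it.
  • If x = 4: this contradicts x² < 4, which requires |x| ≤ 1.
Both branches are infeasible, so the system has no integer solution.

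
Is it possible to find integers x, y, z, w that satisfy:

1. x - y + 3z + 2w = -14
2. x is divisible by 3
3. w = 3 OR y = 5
Yes

Take x = 0, y = 5, z = -3, w = 0. Substituting into each constraint:
  (1) 0 + (-5) + 3(-3) + 2(0) = -14 ✓
  (2) 0 = 3 × 0, remainder 0 ✓
  (3) y = 5, target 5 ✓ (second branch holds)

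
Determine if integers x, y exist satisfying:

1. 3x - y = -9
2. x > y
Yes

Take x = -5, y = -6. Substituting into each constraint:
  (1) 3(-5) + 6 = -9 ✓
  (2) -5 > -6 ✓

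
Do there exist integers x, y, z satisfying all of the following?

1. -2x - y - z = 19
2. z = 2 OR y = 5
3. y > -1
Yes

Take x = 0, y = 5, z = -24. Substituting into each constraint:
  (1) -2(0) + (-5) + 24 = 19 ✓
  (2) y = 5, target 5 ✓ (second branch holds)
  (3) 5 > -1 ✓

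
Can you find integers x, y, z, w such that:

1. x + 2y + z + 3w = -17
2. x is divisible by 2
Yes

Take x = 0, y = 2, z = 0, w = -7. Substituting into each constraint:
  (1) 0 + 2(2) + 0 + 3(-7) = -17 ✓
  (2) 0 = 2 × 0, remainder 0 ✓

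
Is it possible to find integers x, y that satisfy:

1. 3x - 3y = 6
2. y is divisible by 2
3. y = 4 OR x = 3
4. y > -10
Yes

Take x = 6, y = 4. Substituting into each constraint:
  (1) 3(6) - 3(4) = 6 ✓
  (2) 4 = 2 × 2, remainder 0 ✓
  (3) y = 4, target 4 ✓ (first branch holds)
  (4) 4 > -10 ✓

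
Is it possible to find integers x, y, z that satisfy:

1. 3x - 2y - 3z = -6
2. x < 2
Yes

Take x = -2, y = 0, z = 0. Substituting into each constraint:
  (1) 3(-2) - 2(0) - 3(0) = -6 ✓
  (2) -2 < 2 ✓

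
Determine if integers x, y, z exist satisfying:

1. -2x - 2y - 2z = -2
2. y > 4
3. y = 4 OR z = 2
Yes

Take x = -6, y = 5, z = 2. Substituting into each constraint:
  (1) -2(-6) - 2(5) - 2(2) = -2 ✓
  (2) 5 > 4 ✓
  (3) z = 2, target 2 ✓ (second branch holds)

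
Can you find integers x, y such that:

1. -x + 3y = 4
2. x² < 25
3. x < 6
Yes

Take x = 2, y = 2. Substituting into each constraint:
  (1) (-2) + 3(2) = 4 ✓
  (2) x² = (2)² = 4, and 4 < 25 ✓
  (3) 2 < 6 ✓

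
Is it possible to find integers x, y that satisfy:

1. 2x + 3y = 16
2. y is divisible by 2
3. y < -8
Yes

Take x = 23, y = -10. Substituting into each constraint:
  (1) 2(23) + 3(-10) = 16 ✓
  (2) -10 = 2 × -5, remainder 0 ✓
  (3) -10 < -8 ✓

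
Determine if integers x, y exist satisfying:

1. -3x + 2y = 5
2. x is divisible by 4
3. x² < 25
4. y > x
No

A contradictory subset is {-3x + 2y = 5, x is divisible by 4}. No integer assignment can satisfy these jointly:

  - -3x + 2y = 5: is a linear equation tying the variables together
  - x is divisible by 4: restricts x to multiples of 4

Modular obstruction: writing x = 4x', every remaining term of the linear equation is divisible by 2, so the left side is ≡ 0 (mod 2); but the right side 5 ≡ 1 (mod 2). No integers can satisfy it.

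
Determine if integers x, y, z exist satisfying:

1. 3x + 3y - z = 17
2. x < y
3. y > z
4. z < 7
Yes

Take x = -1, y = 0, z = -20. Substituting into each constraint:
  (1) 3(-1) + 3(0) + 20 = 17 ✓
  (2) -1 < 0 ✓
  (3) 0 > -20 ✓
  (4) -20 < 7 ✓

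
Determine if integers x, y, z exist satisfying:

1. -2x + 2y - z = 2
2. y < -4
Yes

Take x = 0, y = -5, z = -12. Substituting into each constraint:
  (1) -2(0) + 2(-5) + 12 = 2 ✓
  (2) -5 < -4 ✓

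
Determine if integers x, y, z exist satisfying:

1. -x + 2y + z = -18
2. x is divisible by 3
Yes

Take x = 0, y = 0, z = -18. Substituting into each constraint:
  (1) 0 + 2(0) + (-18) = -18 ✓
  (2) 0 = 3 × 0, remainder 0 ✓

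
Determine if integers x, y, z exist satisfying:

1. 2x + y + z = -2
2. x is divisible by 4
Yes

Take x = 0, y = -2, z = 0. Substituting into each constraint:
  (1) 2(0) + (-2) + 0 = -2 ✓
  (2) 0 = 4 × 0, remainder 0 ✓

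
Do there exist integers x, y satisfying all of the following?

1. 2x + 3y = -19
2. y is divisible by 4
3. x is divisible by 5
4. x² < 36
No

A contradictory subset is {2x + 3y = -19, y is divisible by 4}. No integer assignment can satisfy these jointly:

  - 2x + 3y = -19: is a linear equation tying the variables together
  - y is divisible by 4: restricts y to multiples of 4

Modular obstruction: writing y = 4y', every remaining term of the linear equation is divisible by 2, so the left side is ≡ 0 (mod 2); but the right side -19 ≡ 1 (mod 2). No integers can satisfy it.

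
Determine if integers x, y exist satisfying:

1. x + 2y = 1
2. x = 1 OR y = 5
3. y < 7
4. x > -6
Yes

Take x = 1, y = 0. Substituting into each constraint:
  (1) 1 + 2(0) = 1 ✓
  (2) x = 1, target 1 ✓ (first branch holds)
  (3) 0 < 7 ✓
  (4) 1 > -6 ✓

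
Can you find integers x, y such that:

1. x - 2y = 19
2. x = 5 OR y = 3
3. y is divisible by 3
Yes

Take x = 25, y = 3. Substituting into each constraint:
  (1) 25 - 2(3) = 19 ✓
  (2) y = 3, target 3 ✓ (second branch holds)
  (3) 3 = 3 × 1, remainder 0 ✓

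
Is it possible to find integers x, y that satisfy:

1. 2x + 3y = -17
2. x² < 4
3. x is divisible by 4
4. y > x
No

A contradictory subset is {2x + 3y = -17, x² < 4, y > x}. No integer assignment can satisfy these jointly:

  - 2x + 3y = -17: is a linear equation tying the variables together
  - x² < 4: restricts x to |x| ≤ 1
  - y > x: bounds one variable relative to another variable

Propagating the comparison: y > x and x ≥ -1 give y ≥ 0. Range argument: with x ∈ [-1, 1], y ∈ [0, ∞], the left side of the equation is at least -2, but the right side is -17 < -2. No integer solution exists.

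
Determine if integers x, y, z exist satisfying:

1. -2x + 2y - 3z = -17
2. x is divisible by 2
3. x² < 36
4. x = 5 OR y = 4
Yes

Take x = -4, y = 4, z = 11. Substituting into each constraint:
  (1) -2(-4) + 2(4) - 3(11) = -17 ✓
  (2) -4 = 2 × -2, remainder 0 ✓
  (3) x² = (-4)² = 16, and 16 < 36 ✓
  (4) y = 4, target 4 ✓ (second branch holds)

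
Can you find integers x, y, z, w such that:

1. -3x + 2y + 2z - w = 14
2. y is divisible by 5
Yes

Take x = -4, y = 0, z = 1, w = 0. Substituting into each constraint:
  (1) -3(-4) + 2(0) + 2(1) + 0 = 14 ✓
  (2) 0 = 5 × 0, remainder 0 ✓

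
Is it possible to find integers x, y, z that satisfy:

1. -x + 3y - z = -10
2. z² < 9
Yes

Take x = 0, y = -3, z = 1. Substituting into each constraint:
  (1) 0 + 3(-3) + (-1) = -10 ✓
  (2) z² = (1)² = 1, and 1 < 9 ✓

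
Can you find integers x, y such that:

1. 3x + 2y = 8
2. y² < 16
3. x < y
No

The full constraint system is jointly infeasible over the integers. Each constraint and what it forces:

  - 3x + 2y = 8: is a linear equation tying the variables together
  - y² < 16: restricts y to |y| ≤ 3
  - x < y: bounds one variable relative to another variable

The bounds confine y to {-3, -2, -1, 0, 1, 2, 3}. For each value, substitute into the equation:
  • y = -3: the equation gives 3x = 14, so x would not be an integer.
  • y = -2: the equation forces x = 4, but y > x fails since -2 ≤ 4.
  • y = -1: the equation gives 3x = 10, so x would not be an integer.
  • y = 0: the equation gives 3x = 8, so x would not be an integer.
  • y = 1: the equation forces x = 2, but y > x fails since 1 ≤ 2.
  • y = 2: the equation gives 3x = 4, so x would not be an integer.
  • y = 3: the equation gives 3x = 2, so x would not be an integer.
Every case fails, so no integer solution exists.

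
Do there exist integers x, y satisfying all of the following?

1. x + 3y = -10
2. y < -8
Yes

Take x = 17, y = -9. Substituting into each constraint:
  (1) 17 + 3(-9) = -10 ✓
  (2) -9 < -8 ✓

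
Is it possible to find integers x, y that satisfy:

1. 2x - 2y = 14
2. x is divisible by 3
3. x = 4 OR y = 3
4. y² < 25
No

A contradictory subset is {2x - 2y = 14, x is divisible by 3, x = 4 OR y = 3}. No integer assignment can satisfy these jointly:

  - 2x - 2y = 14: is a linear equation tying the variables together
  - x is divisible by 3: restricts x to multiples of 3
  - x = 4 OR y = 3: forces a choice: either x = 4 or y = 3

Split on the disjunction (x = 4 OR y = 3):
  • If x = 4: this contradicts the divisibility constraint — 4 is not a multiple of 3.
  • If y = 3: with y = 3, writing x = 3x', every remaining term of the linear equation is divisible by 6, so the left side is ≡ 0 (mod 6); but the right side 20 ≡ 2 (mod 6). No integers can satisfy it.
Both branches are infeasible, so the system has no integer solution.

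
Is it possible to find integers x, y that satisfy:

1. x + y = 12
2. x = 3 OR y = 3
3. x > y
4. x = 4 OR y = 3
Yes

Take x = 9, y = 3. Substituting into each constraint:
  (1) 9 + 3 = 12 ✓
  (2) y = 3, target 3 ✓ (second branch holds)
  (3) 9 > 3 ✓
  (4) y = 3, target 3 ✓ (second branch holds)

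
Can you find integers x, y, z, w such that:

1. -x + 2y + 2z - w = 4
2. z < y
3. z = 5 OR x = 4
Yes

Take x = 18, y = 6, z = 5, w = 0. Substituting into each constraint:
  (1) (-18) + 2(6) + 2(5) + 0 = 4 ✓
  (2) 5 < 6 ✓
  (3) z = 5, target 5 ✓ (first branch holds)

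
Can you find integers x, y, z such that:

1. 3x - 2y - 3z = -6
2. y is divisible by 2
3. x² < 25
Yes

Take x = 0, y = 0, z = 2. Substituting into each constraint:
  (1) 3(0) - 2(0) - 3(2) = -6 ✓
  (2) 0 = 2 × 0, remainder 0 ✓
  (3) x² = (0)² = 0, and 0 < 25 ✓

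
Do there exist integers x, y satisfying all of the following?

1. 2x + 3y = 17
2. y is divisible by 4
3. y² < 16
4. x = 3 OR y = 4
No

A contradictory subset is {2x + 3y = 17, x = 3 OR y = 4}. No integer assignment can satisfy these jointly:

  - 2x + 3y = 17: is a linear equation tying the variables together
  - x = 3 OR y = 4: forces a choice: either x = 3 or y = 4

Split on the disjunction (x = 3 OR y = 4):
  • If x = 3: with x = 3, every remaining term of the linear equation is divisible by 3, so the left side is ≡ 0 (mod 3); but the right side 11 ≡ 2 (mod 3). No integers can satisfy it.
  • If y = 4: with y = 4, every remaining term of the linear equation is divisible by 2, so the left side is ≡ 0 (mod 2); but the right side 5 ≡ 1 (mod 2). No integers can satisfy it.
Both branches are infeasible, so the system has no integer solution.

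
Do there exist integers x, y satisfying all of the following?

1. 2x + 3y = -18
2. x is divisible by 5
Yes

Take x = 0, y = -6. Substituting into each constraint:
  (1) 2(0) + 3(-6) = -18 ✓
  (2) 0 = 5 × 0, remainder 0 ✓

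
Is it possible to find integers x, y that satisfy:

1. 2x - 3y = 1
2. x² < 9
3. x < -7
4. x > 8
No

A contradictory subset is {x < -7, x > 8}. No integer assignment can satisfy these jointly:

  - x < -7: bounds one variable relative to a constant
  - x > 8: bounds one variable relative to a constant

Direct contradiction: the bounds on x require x ≥ 9 and x ≤ -8 simultaneously, which is empty.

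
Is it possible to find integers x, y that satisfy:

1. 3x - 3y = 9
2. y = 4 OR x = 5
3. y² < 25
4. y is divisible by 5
No

A contradictory subset is {3x - 3y = 9, y = 4 OR x = 5, y is divisible by 5}. No integer assignment can satisfy these jointly:

  - 3x - 3y = 9: is a linear equation tying the variables together
  - y = 4 OR x = 5: forces a choice: either y = 4 or x = 5
  - y is divisible by 5: restricts y to multiples of 5

Split on the disjunction (y = 4 OR x = 5):
  • If y = 4: this contradicts the divisibility constraint — 4 is not a multiple of 5.
  • If x = 5: with x = 5, writing y = 5y', every remaining term of the linear equation is divisible by 15, so the left side is ≡ 0 (mod 15); but the right side -6 ≡ 9 (mod 15). No integers can satisfy it.
Both branches are infeasible, so the system has no integer solution.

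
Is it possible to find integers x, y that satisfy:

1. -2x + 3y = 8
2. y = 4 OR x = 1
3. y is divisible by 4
Yes

Take x = 2, y = 4. Substituting into each constraint:
  (1) -2(2) + 3(4) = 8 ✓
  (2) y = 4, target 4 ✓ (first branch holds)
  (3) 4 = 4 × 1, remainder 0 ✓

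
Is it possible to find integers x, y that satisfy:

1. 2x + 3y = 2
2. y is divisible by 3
Yes

Take x = 1, y = 0. Substituting into each constraint:
  (1) 2(1) + 3(0) = 2 ✓
  (2) 0 = 3 × 0, remainder 0 ✓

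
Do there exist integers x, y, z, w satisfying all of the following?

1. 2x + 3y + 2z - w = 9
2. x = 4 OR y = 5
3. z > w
Yes

Take x = -3, y = 5, z = -1, w = -2. Substituting into each constraint:
  (1) 2(-3) + 3(5) + 2(-1) + 2 = 9 ✓
  (2) y = 5, target 5 ✓ (second branch holds)
  (3) -1 > -2 ✓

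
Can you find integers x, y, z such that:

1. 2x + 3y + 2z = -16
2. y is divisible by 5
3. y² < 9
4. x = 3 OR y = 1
Yes

Take x = 3, y = 0, z = -11. Substituting into each constraint:
  (1) 2(3) + 3(0) + 2(-11) = -16 ✓
  (2) 0 = 5 × 0, remainder 0 ✓
  (3) y² = (0)² = 0, and 0 < 9 ✓
  (4) x = 3, target 3 ✓ (first branch holds)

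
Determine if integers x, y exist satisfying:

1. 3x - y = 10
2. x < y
Yes

Take x = 6, y = 8. Substituting into each constraint:
  (1) 3(6) + (-8) = 10 ✓
  (2) 6 < 8 ✓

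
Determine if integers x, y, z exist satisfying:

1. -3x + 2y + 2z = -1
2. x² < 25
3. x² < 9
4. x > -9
Yes

Take x = 1, y = 0, z = 1. Substituting into each constraint:
  (1) -3(1) + 2(0) + 2(1) = -1 ✓
  (2) x² = (1)² = 1, and 1 < 25 ✓
  (3) x² = (1)² = 1, and 1 < 9 ✓
  (4) 1 > -9 ✓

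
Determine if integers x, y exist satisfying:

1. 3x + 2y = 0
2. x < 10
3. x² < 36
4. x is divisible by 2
Yes

Take x = 0, y = 0. Substituting into each constraint:
  (1) 3(0) + 2(0) = 0 ✓
  (2) 0 < 10 ✓
  (3) x² = (0)² = 0, and 0 < 36 ✓
  (4) 0 = 2 × 0, remainder 0 ✓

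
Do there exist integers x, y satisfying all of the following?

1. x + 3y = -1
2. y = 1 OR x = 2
Yes

Take x = -4, y = 1. Substituting into each constraint:
  (1) (-4) + 3(1) = -1 ✓
  (2) y = 1, target 1 ✓ (first branch holds)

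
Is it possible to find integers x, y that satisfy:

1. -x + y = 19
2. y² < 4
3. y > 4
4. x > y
No

A contradictory subset is {-x + y = 19, x > y}. No integer assignment can satisfy these jointly:

  - -x + y = 19: is a linear equation tying the variables together
  - x > y: bounds one variable relative to another variable

From the equation, x − y = -19, i.e. x − y = -19; but x > y requires x − y ≥ 1. Contradiction.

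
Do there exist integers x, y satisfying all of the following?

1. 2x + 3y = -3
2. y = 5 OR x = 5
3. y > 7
No

The full constraint system is jointly infeasible over the integers. Each constraint and what it forces:

  - 2x + 3y = -3: is a linear equation tying the variables together
  - y = 5 OR x = 5: forces a choice: either y = 5 or x = 5
  - y > 7: bounds one variable relative to a constant

Split on the disjunction (y = 5 OR x = 5):
  • If y = 5: this contradicts the bound y ≥ 8.
  • If x = 5: with x = 5, every remaining term of the linear equation is divisible by 3, so the left side is ≡ 0 (mod 3); but the right side -13 ≡ 2 (mod 3). No integers can satisfy it.
Both branches are infeasible, so the system has no integer solution.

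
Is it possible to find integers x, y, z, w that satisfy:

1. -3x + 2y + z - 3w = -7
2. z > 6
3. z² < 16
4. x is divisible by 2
No

A contradictory subset is {z > 6, z² < 16}. No integer assignment can satisfy these jointly:

  - z > 6: bounds one variable relative to a constant
  - z² < 16: restricts z to |z| ≤ 3

Direct contradiction: the bounds on z require z ≥ 7 and z ≤ 3 simultaneously, which is empty.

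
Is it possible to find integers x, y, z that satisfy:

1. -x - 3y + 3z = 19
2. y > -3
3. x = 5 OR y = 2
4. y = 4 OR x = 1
Yes

Take x = 5, y = 4, z = 12. Substituting into each constraint:
  (1) (-5) - 3(4) + 3(12) = 19 ✓
  (2) 4 > -3 ✓
  (3) x = 5, target 5 ✓ (first branch holds)
  (4) y = 4, target 4 ✓ (first branch holds)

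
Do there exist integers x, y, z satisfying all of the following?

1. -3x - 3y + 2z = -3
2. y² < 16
Yes

Take x = 1, y = 0, z = 0. Substituting into each constraint:
  (1) -3(1) - 3(0) + 2(0) = -3 ✓
  (2) y² = (0)² = 0, and 0 < 16 ✓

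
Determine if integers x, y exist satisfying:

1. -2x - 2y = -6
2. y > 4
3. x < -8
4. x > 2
No

A contradictory subset is {x < -8, x > 2}. No integer assignment can satisfy these jointly:

  - x < -8: bounds one variable relative to a constant
  - x > 2: bounds one variable relative to a constant

Direct contradiction: the bounds on x require x ≥ 3 and x ≤ -9 simultaneously, which is empty.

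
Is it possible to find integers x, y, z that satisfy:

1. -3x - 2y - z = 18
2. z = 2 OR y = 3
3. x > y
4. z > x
Yes

Take x = -2, y = -7, z = 2. Substituting into each constraint:
  (1) -3(-2) - 2(-7) + (-2) = 18 ✓
  (2) z = 2, target 2 ✓ (first branch holds)
  (3) -2 > -7 ✓
  (4) 2 > -2 ✓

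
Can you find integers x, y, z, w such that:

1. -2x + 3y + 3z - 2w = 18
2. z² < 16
Yes

Take x = -9, y = 0, z = 0, w = 0. Substituting into each constraint:
  (1) -2(-9) + 3(0) + 3(0) - 2(0) = 18 ✓
  (2) z² = (0)² = 0, and 0 < 16 ✓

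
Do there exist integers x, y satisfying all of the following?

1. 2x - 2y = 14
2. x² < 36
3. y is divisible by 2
Yes

Take x = 5, y = -2. Substituting into each constraint:
  (1) 2(5) - 2(-2) = 14 ✓
  (2) x² = (5)² = 25, and 25 < 36 ✓
  (3) -2 = 2 × -1, remainder 0 ✓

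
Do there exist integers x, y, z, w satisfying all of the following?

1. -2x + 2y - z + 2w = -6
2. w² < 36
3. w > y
Yes

Take x = 4, y = 0, z = 0, w = 1. Substituting into each constraint:
  (1) -2(4) + 2(0) + 0 + 2(1) = -6 ✓
  (2) w² = (1)² = 1, and 1 < 36 ✓
  (3) 1 > 0 ✓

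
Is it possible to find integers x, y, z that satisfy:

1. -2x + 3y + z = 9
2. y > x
Yes

Take x = -1, y = 0, z = 7. Substituting into each constraint:
  (1) -2(-1) + 3(0) + 7 = 9 ✓
  (2) 0 > -1 ✓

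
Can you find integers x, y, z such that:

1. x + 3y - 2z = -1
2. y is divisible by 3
Yes

Take x = -1, y = 0, z = 0. Substituting into each constraint:
  (1) (-1) + 3(0) - 2(0) = -1 ✓
  (2) 0 = 3 × 0, remainder 0 ✓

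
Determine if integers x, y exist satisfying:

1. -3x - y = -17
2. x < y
Yes

Take x = 0, y = 17. Substituting into each constraint:
  (1) -3(0) + (-17) = -17 ✓
  (2) 0 < 17 ✓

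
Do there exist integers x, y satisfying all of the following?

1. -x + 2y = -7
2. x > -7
Yes

Take x = 1, y = -3. Substituting into each constraint:
  (1) (-1) + 2(-3) = -7 ✓
  (2) 1 > -7 ✓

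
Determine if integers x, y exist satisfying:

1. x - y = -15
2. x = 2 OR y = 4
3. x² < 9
Yes

Take x = 2, y = 17. Substituting into each constraint:
  (1) 2 + (-17) = -15 ✓
  (2) x = 2, target 2 ✓ (first branch holds)
  (3) x² = (2)² = 4, and 4 < 9 ✓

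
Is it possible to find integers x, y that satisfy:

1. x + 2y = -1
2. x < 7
Yes

Take x = 1, y = -1. Substituting into each constraint:
  (1) 1 + 2(-1) = -1 ✓
  (2) 1 < 7 ✓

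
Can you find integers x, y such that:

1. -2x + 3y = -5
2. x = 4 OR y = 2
Yes

Take x = 4, y = 1. Substituting into each constraint:
  (1) -2(4) + 3(1) = -5 ✓
  (2) x = 4, target 4 ✓ (first branch holds)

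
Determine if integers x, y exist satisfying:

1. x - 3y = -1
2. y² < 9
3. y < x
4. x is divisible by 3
No

A contradictory subset is {x - 3y = -1, x is divisible by 3}. No integer assignment can satisfy these jointly:

  - x - 3y = -1: is a linear equation tying the variables together
  - x is divisible by 3: restricts x to multiples of 3

Modular obstruction: writing x = 3x', every remaining term of the linear equation is divisible by 3, so the left side is ≡ 0 (mod 3); but the right side -1 ≡ 2 (mod 3). No integers can satisfy it.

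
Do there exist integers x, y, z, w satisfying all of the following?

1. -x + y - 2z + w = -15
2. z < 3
Yes

Take x = 0, y = -15, z = 0, w = 0. Substituting into each constraint:
  (1) 0 + (-15) - 2(0) + 0 = -15 ✓
  (2) 0 < 3 ✓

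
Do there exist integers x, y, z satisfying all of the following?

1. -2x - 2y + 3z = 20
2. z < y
Yes

Take x = -11, y = 1, z = 0. Substituting into each constraint:
  (1) -2(-11) - 2(1) + 3(0) = 20 ✓
  (2) 0 < 1 ✓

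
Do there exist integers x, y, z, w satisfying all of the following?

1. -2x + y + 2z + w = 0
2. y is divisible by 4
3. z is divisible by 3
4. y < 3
Yes

Take x = 0, y = 0, z = 0, w = 0. Substituting into each constraint:
  (1) -2(0) + 0 + 2(0) + 0 = 0 ✓
  (2) 0 = 4 × 0, remainder 0 ✓
  (3) 0 = 3 × 0, remainder 0 ✓
  (4) 0 < 3 ✓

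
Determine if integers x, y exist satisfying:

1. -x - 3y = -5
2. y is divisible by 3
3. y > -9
Yes

Take x = 5, y = 0. Substituting into each constraint:
  (1) (-5) - 3(0) = -5 ✓
  (2) 0 = 3 × 0, remainder 0 ✓
  (3) 0 > -9 ✓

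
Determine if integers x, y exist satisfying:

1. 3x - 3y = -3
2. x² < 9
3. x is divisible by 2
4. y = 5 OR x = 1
No

The full constraint system is jointly infeasible over the integers. Each constraint and what it forces:

  - 3x - 3y = -3: is a linear equation tying the variables together
  - x² < 9: restricts x to |x| ≤ 2
  - x is divisible by 2: restricts x to multiples of 2
  - y = 5 OR x = 1: forces a choice: either y = 5 or x = 1

Split on the disjunction (y = 5 OR x = 1):
  • If y = 5: the equation forces x = 4, but x² < 9 requires |x| ≤ 2.
  • If x = 1: this contradicts the divisibility constraint — 1 is not a multiple of 2.
Both branches are infeasible, so the system has no integer solution.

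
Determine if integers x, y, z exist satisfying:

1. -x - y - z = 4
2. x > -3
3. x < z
Yes

Take x = -1, y = -3, z = 0. Substituting into each constraint:
  (1) 1 + 3 + 0 = 4 ✓
  (2) -1 > -3 ✓
  (3) -1 < 0 ✓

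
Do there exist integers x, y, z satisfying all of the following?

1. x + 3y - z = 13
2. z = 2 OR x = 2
Yes

Take x = 2, y = 0, z = -11. Substituting into each constraint:
  (1) 2 + 3(0) + 11 = 13 ✓
  (2) x = 2, target 2 ✓ (second branch holds)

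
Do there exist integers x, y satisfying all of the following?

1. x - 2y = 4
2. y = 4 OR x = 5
Yes

Take x = 12, y = 4. Substituting into each constraint:
  (1) 12 - 2(4) = 4 ✓
  (2) y = 4, target 4 ✓ (first branch holds)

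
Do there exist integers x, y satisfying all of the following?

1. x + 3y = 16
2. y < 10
Yes

Take x = 16, y = 0. Substituting into each constraint:
  (1) 16 + 3(0) = 16 ✓
  (2) 0 < 10 ✓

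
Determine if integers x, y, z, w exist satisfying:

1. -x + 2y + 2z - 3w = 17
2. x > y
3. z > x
Yes

Take x = 0, y = -3, z = 1, w = -7. Substituting into each constraint:
  (1) 0 + 2(-3) + 2(1) - 3(-7) = 17 ✓
  (2) 0 > -3 ✓
  (3) 1 > 0 ✓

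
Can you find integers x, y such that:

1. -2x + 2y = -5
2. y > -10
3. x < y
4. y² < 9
No

Even the single constraint (-2x + 2y = -5) is infeasible over the integers.

  - -2x + 2y = -5: every term on the left is divisible by 2, so the LHS ≡ 0 (mod 2), but the RHS -5 is not — no integer solution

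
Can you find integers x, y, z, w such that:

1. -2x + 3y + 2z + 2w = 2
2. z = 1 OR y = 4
Yes

Take x = 0, y = 4, z = -5, w = 0. Substituting into each constraint:
  (1) -2(0) + 3(4) + 2(-5) + 2(0) = 2 ✓
  (2) y = 4, target 4 ✓ (second branch holds)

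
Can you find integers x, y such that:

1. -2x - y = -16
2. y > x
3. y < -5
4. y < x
No

A contradictory subset is {y > x, y < x}. No integer assignment can satisfy these jointly:

  - y > x: bounds one variable relative to another variable
  - y < x: bounds one variable relative to another variable

Direct contradiction: y > x and x > y cannot both hold.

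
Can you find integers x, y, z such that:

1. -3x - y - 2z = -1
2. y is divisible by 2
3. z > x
Yes

Take x = -1, y = 4, z = 0. Substituting into each constraint:
  (1) -3(-1) + (-4) - 2(0) = -1 ✓
  (2) 4 = 2 × 2, remainder 0 ✓
  (3) 0 > -1 ✓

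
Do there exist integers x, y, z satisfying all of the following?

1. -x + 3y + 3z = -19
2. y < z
Yes

Take x = 22, y = 0, z = 1. Substituting into each constraint:
  (1) (-22) + 3(0) + 3(1) = -19 ✓
  (2) 0 < 1 ✓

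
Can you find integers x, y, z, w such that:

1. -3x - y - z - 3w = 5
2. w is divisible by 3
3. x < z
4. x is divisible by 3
Yes

Take x = 0, y = -6, z = 1, w = 0. Substituting into each constraint:
  (1) -3(0) + 6 + (-1) - 3(0) = 5 ✓
  (2) 0 = 3 × 0, remainder 0 ✓
  (3) 0 < 1 ✓
  (4) 0 = 3 × 0, remainder 0 ✓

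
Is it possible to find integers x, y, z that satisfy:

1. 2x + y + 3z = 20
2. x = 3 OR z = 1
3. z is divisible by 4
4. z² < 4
Yes

Take x = 3, y = 14, z = 0. Substituting into each constraint:
  (1) 2(3) + 14 + 3(0) = 20 ✓
  (2) x = 3, target 3 ✓ (first branch holds)
  (3) 0 = 4 × 0, remainder 0 ✓
  (4) z² = (0)² = 0, and 0 < 4 ✓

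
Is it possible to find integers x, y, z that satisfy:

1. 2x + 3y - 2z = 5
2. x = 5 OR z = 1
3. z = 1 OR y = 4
Yes

Take x = 2, y = 1, z = 1. Substituting into each constraint:
  (1) 2(2) + 3(1) - 2(1) = 5 ✓
  (2) z = 1, target 1 ✓ (second branch holds)
  (3) z = 1, target 1 ✓ (first branch holds)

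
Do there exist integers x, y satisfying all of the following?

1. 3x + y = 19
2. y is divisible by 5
Yes

Take x = 3, y = 10. Substituting into each constraint:
  (1) 3(3) + 10 = 19 ✓
  (2) 10 = 5 × 2, remainder 0 ✓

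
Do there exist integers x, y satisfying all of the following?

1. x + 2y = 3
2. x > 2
Yes

Take x = 3, y = 0. Substituting into each constraint:
  (1) 3 + 2(0) = 3 ✓
  (2) 3 > 2 ✓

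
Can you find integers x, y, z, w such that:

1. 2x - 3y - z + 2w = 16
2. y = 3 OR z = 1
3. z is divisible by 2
No

The full constraint system is jointly infeasible over the integers. Each constraint and what it forces:

  - 2x - 3y - z + 2w = 16: is a linear equation tying the variables together
  - y = 3 OR z = 1: forces a choice: either y = 3 or z = 1
  - z is divisible by 2: restricts z to multiples of 2

Split on the disjunction (y = 3 OR z = 1):
  • If y = 3: with y = 3, writing z = 2z', every remaining term of the linear equation is divisible by 2, so the left side is ≡ 0 (mod 2); but the right side 25 ≡ 1 (mod 2). No integers can satisfy it.
  • If z = 1: this contradicts the divisibility constraint — 1 is not a multiple of 2.
Both branches are infeasible, so the system has no integer solution.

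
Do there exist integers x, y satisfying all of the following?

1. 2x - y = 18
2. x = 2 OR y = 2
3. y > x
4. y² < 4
No

A contradictory subset is {2x - y = 18, x = 2 OR y = 2, y > x}. No integer assignment can satisfy these jointly:

  - 2x - y = 18: is a linear equation tying the variables together
  - x = 2 OR y = 2: forces a choice: either x = 2 or y = 2
  - y > x: bounds one variable relative to another variable

Split on the disjunction (x = 2 OR y = 2):
  • If x = 2: the equation forces y = -14, giving (x, y) = (2, -14), which violates y > x.
  • If y = 2: the equation forces x = 10, giving (y, x) = (2, 10), which violates y > x.
Both branches are infeasible, so the system has no integer solution.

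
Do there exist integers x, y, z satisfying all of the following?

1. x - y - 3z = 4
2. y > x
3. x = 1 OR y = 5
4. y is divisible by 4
Yes

Take x = 1, y = 12, z = -5. Substituting into each constraint:
  (1) 1 + (-12) - 3(-5) = 4 ✓
  (2) 12 > 1 ✓
  (3) x = 1, target 1 ✓ (first branch holds)
  (4) 12 = 4 × 3, remainder 0 ✓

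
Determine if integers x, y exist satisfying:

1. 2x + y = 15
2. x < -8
Yes

Take x = -9, y = 33. Substituting into each constraint:
  (1) 2(-9) + 33 = 15 ✓
  (2) -9 < -8 ✓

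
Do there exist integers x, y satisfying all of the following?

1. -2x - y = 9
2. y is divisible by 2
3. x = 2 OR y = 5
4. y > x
No

The full constraint system is jointly infeasible over the integers. Each constraint and what it forces:

  - -2x - y = 9: is a linear equation tying the variables together
  - y is divisible by 2: restricts y to multiples of 2
  - x = 2 OR y = 5: forces a choice: either x = 2 or y = 5
  - y > x: bounds one variable relative to another variable

Modular obstruction: writing y = 2y', every remaining term of the linear equation is divisible by 2, so the left side is ≡ 0 (mod 2); but the right side 9 ≡ 1 (mod 2). No integers can satisfy it.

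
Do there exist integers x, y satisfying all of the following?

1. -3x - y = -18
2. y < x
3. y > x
No

A contradictory subset is {y < x, y > x}. No integer assignment can satisfy these jointly:

  - y < x: bounds one variable relative to another variable
  - y > x: bounds one variable relative to another variable

Direct contradiction: x > y and y > x cannot both hold.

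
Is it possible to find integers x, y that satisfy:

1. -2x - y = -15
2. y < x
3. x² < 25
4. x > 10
No

A contradictory subset is {x² < 25, x > 10}. No integer assignment can satisfy these jointly:

  - x² < 25: restricts x to |x| ≤ 4
  - x > 10: bounds one variable relative to a constant

Direct contradiction: the bounds on x require x ≥ 11 and x ≤ 4 simultaneously, which is empty.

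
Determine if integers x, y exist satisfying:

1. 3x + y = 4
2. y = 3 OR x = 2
Yes

Take x = 2, y = -2. Substituting into each constraint:
  (1) 3(2) + (-2) = 4 ✓
  (2) x = 2, target 2 ✓ (second branch holds)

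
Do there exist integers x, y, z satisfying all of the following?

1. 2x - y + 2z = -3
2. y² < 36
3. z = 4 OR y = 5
Yes

Take x = 0, y = 5, z = 1. Substituting into each constraint:
  (1) 2(0) + (-5) + 2(1) = -3 ✓
  (2) y² = (5)² = 25, and 25 < 36 ✓
  (3) y = 5, target 5 ✓ (second branch holds)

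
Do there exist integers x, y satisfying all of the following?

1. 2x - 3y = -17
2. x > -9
Yes

Take x = -7, y = 1. Substituting into each constraint:
  (1) 2(-7) - 3(1) = -17 ✓
  (2) -7 > -9 ✓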